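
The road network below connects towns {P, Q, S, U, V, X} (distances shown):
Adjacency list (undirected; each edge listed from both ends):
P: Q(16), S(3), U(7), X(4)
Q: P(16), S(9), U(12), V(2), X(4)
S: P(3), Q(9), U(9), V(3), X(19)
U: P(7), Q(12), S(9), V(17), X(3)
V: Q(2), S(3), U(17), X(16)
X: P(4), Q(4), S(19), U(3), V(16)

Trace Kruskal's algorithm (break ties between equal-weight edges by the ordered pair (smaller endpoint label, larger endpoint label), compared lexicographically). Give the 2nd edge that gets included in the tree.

P-S

Sort edges by weight, then run Kruskal:
Q-V (2): add — endpoints in different components.
P-S (3): add — endpoints in different components.
S-V (3): add — endpoints in different components.
U-X (3): add — endpoints in different components.
P-X (4): add — endpoints in different components.
The 2nd edge added is P-S.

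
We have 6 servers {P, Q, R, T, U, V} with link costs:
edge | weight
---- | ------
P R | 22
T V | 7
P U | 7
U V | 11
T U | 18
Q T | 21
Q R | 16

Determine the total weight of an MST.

Prim, starting at R.
Step 1: cheapest edge leaving the tree is Q R (16); add Q.
Step 2: cheapest edge leaving the tree is Q T (21); add T.
Step 3: cheapest edge leaving the tree is T V (7); add V.
Step 4: cheapest edge leaving the tree is U V (11); add U.
Step 5: cheapest edge leaving the tree is P U (7); add P.
MST edges: Q R, Q T, T V, U V, P U; total weight 16+21+7+11+7 = 62.

62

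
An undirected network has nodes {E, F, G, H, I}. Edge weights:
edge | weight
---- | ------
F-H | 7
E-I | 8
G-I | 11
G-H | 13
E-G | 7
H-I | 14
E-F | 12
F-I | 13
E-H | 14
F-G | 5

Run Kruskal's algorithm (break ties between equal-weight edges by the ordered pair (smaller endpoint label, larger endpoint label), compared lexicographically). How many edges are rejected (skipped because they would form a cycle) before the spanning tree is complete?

Sort edges by weight, then run Kruskal:
F-G (5): add — endpoints in different components.
E-G (7): add — endpoints in different components.
F-H (7): add — endpoints in different components.
E-I (8): add — endpoints in different components.
Edges rejected before the tree was complete: 0.

0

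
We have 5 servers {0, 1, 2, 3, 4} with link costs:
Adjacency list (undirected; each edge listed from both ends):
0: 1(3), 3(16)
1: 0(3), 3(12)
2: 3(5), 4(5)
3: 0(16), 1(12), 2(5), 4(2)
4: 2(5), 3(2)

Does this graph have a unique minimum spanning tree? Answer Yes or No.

Sort edges by weight, then run Kruskal:
3-4 (2): add — endpoints in different components.
0-1 (3): add — endpoints in different components.
2-3 (5): add — endpoints in different components.
2-4 (5): skip — 2 and 4 already connected.
1-3 (12): add — endpoints in different components.
Non-tree edge 2-4 has weight 5, equal to the heaviest edge on its tree cycle — swapping gives another MST of the same weight. Not unique.

No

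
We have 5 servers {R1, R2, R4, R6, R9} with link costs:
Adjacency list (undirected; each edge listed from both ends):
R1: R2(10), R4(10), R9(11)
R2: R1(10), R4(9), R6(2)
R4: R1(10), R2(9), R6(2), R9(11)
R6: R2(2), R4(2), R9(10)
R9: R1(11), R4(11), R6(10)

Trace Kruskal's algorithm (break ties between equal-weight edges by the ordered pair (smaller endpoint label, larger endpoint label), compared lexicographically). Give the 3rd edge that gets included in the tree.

R1-R2

Kruskal: consider edges lightest-first.
R2 R6 (2): add. Components now {R1} {R2,R6} {R9} {R4}
R4 R6 (2): add. Components now {R1} {R2,R4,R6} {R9}
R2 R4 (9): skip — R2 and R4 already connected.
R1 R2 (10): add. Components now {R1,R2,R4,R6} {R9}
R1 R4 (10): skip — R1 and R4 already connected.
R6 R9 (10): add. Components now {R1,R2,R4,R6,R9}
The 3rd edge added is R1 R2.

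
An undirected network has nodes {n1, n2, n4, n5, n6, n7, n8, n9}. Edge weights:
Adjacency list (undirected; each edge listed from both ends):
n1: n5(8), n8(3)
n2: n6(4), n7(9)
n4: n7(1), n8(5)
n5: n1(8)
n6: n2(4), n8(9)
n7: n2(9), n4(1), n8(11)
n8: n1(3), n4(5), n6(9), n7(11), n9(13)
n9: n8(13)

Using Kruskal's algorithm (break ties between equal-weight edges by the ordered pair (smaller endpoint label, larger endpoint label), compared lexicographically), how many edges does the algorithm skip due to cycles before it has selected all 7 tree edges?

2

Kruskal: consider edges lightest-first.
n4–n7 (1): add — endpoints in different components.
n1–n8 (3): add — endpoints in different components.
n2–n6 (4): add — endpoints in different components.
n4–n8 (5): add — endpoints in different components.
n1–n5 (8): add — endpoints in different components.
n2–n7 (9): add — endpoints in different components.
n6–n8 (9): skip — n8 and n6 already connected.
n7–n8 (11): skip — n8 and n7 already connected.
n8–n9 (13): add — endpoints in different components.
Edges rejected before the tree was complete: 2.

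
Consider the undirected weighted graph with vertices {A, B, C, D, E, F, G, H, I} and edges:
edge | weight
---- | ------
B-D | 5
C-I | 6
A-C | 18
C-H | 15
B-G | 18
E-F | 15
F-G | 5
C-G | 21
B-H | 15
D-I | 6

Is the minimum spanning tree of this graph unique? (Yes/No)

Sort edges by weight, then run Kruskal:
B-D (5): add — endpoints in different components.
F-G (5): add — endpoints in different components.
C-I (6): add — endpoints in different components.
D-I (6): add — endpoints in different components.
B-H (15): add — endpoints in different components.
C-H (15): skip — C and H already connected.
E-F (15): add — endpoints in different components.
A-C (18): add — endpoints in different components.
B-G (18): add — endpoints in different components.
Non-tree edge C-H has weight 15, equal to the heaviest edge on its tree cycle — swapping gives another MST of the same weight. Not unique.

No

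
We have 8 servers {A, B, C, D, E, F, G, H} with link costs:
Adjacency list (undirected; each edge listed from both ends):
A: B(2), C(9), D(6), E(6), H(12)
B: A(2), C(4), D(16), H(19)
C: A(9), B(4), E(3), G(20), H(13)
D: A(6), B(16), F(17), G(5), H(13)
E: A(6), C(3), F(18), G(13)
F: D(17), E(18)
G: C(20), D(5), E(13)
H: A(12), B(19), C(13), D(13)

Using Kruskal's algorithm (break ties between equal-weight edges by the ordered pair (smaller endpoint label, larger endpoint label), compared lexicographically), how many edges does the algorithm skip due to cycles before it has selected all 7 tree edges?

Kruskal's algorithm — process edges by increasing weight (ties by edge label):
A—B (2): add — endpoints in different components.
C—E (3): add — endpoints in different components.
B—C (4): add — endpoints in different components.
D—G (5): add — endpoints in different components.
A—D (6): add — endpoints in different components.
A—E (6): skip — A and E already connected.
A—C (9): skip — A and C already connected.
A—H (12): add — endpoints in different components.
C—H (13): skip — C and H already connected.
D—H (13): skip — D and H already connected.
E—G (13): skip — E and G already connected.
B—D (16): skip — B and D already connected.
D—F (17): add — endpoints in different components.
Edges rejected before the tree was complete: 6.

6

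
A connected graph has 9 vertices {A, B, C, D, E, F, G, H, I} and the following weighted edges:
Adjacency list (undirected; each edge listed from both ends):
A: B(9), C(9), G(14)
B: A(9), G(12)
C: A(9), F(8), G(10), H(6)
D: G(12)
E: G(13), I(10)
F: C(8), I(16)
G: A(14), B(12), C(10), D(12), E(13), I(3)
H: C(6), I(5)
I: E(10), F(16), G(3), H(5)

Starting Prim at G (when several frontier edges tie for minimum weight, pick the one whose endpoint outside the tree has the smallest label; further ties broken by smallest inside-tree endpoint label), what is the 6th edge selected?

Prim, starting at G.
Step 1: frontier [G I 3, C G 10, B G 12, D G 12, E G 13, A G 14] → take G I (3); add I.
Step 2: frontier [C G 10, B G 12, D G 12, E G 13, A G 14, H I 5, E I 10, F I 16] → take H I (5); add H.
Step 3: frontier [C G 10, B G 12, D G 12, E G 13, A G 14, C H 6, E I 10, F I 16] → take C H (6); add C.
Step 4: frontier [C F 8, A C 9, B G 12, D G 12, E G 13, A G 14, E I 10, F I 16] → take C F (8); add F.
Step 5: frontier [A C 9, B G 12, D G 12, E G 13, A G 14, E I 10] → take A C (9); add A.
Step 6: frontier [A B 9, B G 12, D G 12, E G 13, E I 10] → take A B (9); add B.
Step 7: frontier [D G 12, E G 13, E I 10] → take E I (10); add E.
Step 8: frontier [D G 12] → take D G (12); add D.
The 6th edge added is A B.

A-B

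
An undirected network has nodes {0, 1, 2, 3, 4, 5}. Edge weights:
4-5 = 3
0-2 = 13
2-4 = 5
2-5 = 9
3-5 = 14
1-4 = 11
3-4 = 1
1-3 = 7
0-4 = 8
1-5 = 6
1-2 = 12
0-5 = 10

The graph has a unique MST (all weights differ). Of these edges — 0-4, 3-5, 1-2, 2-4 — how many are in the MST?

Kruskal's algorithm — process edges by increasing weight (ties by edge label):
3-4 (1): add. Components now {0} {1} {2} {3,4} {5}
4-5 (3): add. Components now {0} {1} {2} {3,4,5}
2-4 (5): add. Components now {0} {1} {2,3,4,5}
1-5 (6): add. Components now {0} {1,2,3,4,5}
1-3 (7): skip — 1 and 3 already connected.
0-4 (8): add. Components now {0,1,2,3,4,5}
MST edge set: {3-4, 4-5, 2-4, 1-5, 0-4}.
Of the listed edges, {0-4, 2-4} are in the MST → 2.

2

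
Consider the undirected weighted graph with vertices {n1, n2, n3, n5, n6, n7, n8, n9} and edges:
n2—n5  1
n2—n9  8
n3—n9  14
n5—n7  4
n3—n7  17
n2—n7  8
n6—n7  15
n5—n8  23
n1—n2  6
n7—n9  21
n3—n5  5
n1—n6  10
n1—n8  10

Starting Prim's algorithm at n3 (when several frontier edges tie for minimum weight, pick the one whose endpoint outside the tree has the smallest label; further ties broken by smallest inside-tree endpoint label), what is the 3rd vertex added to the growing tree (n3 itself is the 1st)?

n2

Prim, starting at n3.
Step 1: frontier [n3—n5 5, n3—n9 14, n3—n7 17] → take n3—n5 (5); add n5.
Step 2: frontier [n3—n9 14, n3—n7 17, n2—n5 1, n5—n7 4, n5—n8 23] → take n2—n5 (1); add n2.
Step 3: frontier [n1—n2 6, n2—n7 8, n2—n9 8, n3—n9 14, n3—n7 17, n5—n7 4, n5—n8 23] → take n5—n7 (4); add n7.
Step 4: frontier [n1—n2 6, n2—n9 8, n3—n9 14, n5—n8 23, n6—n7 15, n7—n9 21] → take n1—n2 (6); add n1.
Step 5: frontier [n1—n6 10, n1—n8 10, n2—n9 8, n3—n9 14, n5—n8 23, n6—n7 15, n7—n9 21] → take n2—n9 (8); add n9.
Step 6: frontier [n1—n6 10, n1—n8 10, n5—n8 23, n6—n7 15] → take n1—n6 (10); add n6.
Step 7: frontier [n1—n8 10, n5—n8 23] → take n1—n8 (10); add n8.
Vertex order: n3, n5, n2, n7, n1, n9, n6, n8. The 3rd vertex is n2.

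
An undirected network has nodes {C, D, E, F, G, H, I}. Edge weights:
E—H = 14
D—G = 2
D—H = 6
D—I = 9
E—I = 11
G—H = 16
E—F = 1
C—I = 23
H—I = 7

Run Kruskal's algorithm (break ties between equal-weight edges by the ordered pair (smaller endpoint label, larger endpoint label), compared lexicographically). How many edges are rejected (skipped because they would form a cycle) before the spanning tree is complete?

3

Kruskal: consider edges lightest-first.
E—F (1): add. Components now {C} {D} {E,F} {G} {H} {I}
D—G (2): add. Components now {C} {D,G} {E,F} {H} {I}
D—H (6): add. Components now {C} {D,G,H} {E,F} {I}
H—I (7): add. Components now {C} {D,G,H,I} {E,F}
D—I (9): skip — D and I already connected.
E—I (11): add. Components now {C} {D,E,F,G,H,I}
E—H (14): skip — E and H already connected.
G—H (16): skip — G and H already connected.
C—I (23): add. Components now {C,D,E,F,G,H,I}
Edges rejected before the tree was complete: 3.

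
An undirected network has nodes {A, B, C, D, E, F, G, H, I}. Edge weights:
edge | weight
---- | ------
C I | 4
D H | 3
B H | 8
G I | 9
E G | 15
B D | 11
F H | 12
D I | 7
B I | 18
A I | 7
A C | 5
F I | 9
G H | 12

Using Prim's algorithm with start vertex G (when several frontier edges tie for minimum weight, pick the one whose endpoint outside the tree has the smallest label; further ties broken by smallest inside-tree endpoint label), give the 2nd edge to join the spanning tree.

C-I

Prim's algorithm from G:
Step 1: frontier [G I 9, G H 12, E G 15] → take G I (9); add I.
Step 2: frontier [G H 12, E G 15, C I 4, A I 7, D I 7, F I 9, B I 18] → take C I (4); add C.
Step 3: frontier [A C 5, G H 12, E G 15, A I 7, D I 7, F I 9, B I 18] → take A C (5); add A.
Step 4: frontier [G H 12, E G 15, D I 7, F I 9, B I 18] → take D I (7); add D.
Step 5: frontier [D H 3, B D 11, G H 12, E G 15, F I 9, B I 18] → take D H (3); add H.
Step 6: frontier [B D 11, E G 15, B H 8, F H 12, F I 9, B I 18] → take B H (8); add B.
Step 7: frontier [E G 15, F H 12, F I 9] → take F I (9); add F.
Step 8: frontier [E G 15] → take E G (15); add E.
The 2nd edge added is C I.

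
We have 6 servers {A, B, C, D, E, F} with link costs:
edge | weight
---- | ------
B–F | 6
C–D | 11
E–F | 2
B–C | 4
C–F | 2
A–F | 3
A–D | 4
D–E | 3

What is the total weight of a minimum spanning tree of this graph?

14

Prim's algorithm from C:
Step 1: frontier [C–F 2, B–C 4, C–D 11] → take C–F (2); add F.
Step 2: frontier [B–C 4, C–D 11, E–F 2, A–F 3, B–F 6] → take E–F (2); add E.
Step 3: frontier [B–C 4, C–D 11, D–E 3, A–F 3, B–F 6] → take A–F (3); add A.
Step 4: frontier [A–D 4, B–C 4, C–D 11, D–E 3, B–F 6] → take D–E (3); add D.
Step 5: frontier [B–C 4, B–F 6] → take B–C (4); add B.
MST edges: C–F, E–F, A–F, D–E, B–C; total weight 2+2+3+3+4 = 14.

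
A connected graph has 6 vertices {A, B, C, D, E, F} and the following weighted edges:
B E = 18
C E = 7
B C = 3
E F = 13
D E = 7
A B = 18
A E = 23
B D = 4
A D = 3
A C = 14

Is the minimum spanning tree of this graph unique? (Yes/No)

No

Sort edges by weight, then run Kruskal:
A D (3): add — endpoints in different components.
B C (3): add — endpoints in different components.
B D (4): add — endpoints in different components.
C E (7): add — endpoints in different components.
D E (7): skip — D and E already connected.
E F (13): add — endpoints in different components.
Non-tree edge D E has weight 7, equal to the heaviest edge on its tree cycle — swapping gives another MST of the same weight. Not unique.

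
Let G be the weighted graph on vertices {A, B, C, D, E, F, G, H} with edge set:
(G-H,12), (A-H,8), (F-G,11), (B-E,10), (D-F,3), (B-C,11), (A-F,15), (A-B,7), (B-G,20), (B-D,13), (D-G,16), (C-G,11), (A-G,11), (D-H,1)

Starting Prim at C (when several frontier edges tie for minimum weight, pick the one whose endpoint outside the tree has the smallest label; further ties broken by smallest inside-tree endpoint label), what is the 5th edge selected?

D-F

Prim, starting at C.
Step 1: frontier [B-C 11, C-G 11] → take B-C (11); add B.
Step 2: frontier [A-B 7, B-E 10, B-D 13, B-G 20, C-G 11] → take A-B (7); add A.
Step 3: frontier [A-H 8, A-G 11, A-F 15, B-E 10, B-D 13, B-G 20, C-G 11] → take A-H (8); add H.
Step 4: frontier [A-G 11, A-F 15, B-E 10, B-D 13, B-G 20, C-G 11, D-H 1, G-H 12] → take D-H (1); add D.
Step 5: frontier [A-G 11, A-F 15, B-E 10, B-G 20, C-G 11, D-F 3, D-G 16, G-H 12] → take D-F (3); add F.
Step 6: frontier [A-G 11, B-E 10, B-G 20, C-G 11, D-G 16, F-G 11, G-H 12] → take B-E (10); add E.
Step 7: frontier [A-G 11, B-G 20, C-G 11, D-G 16, F-G 11, G-H 12] → take A-G (11); add G.
The 5th edge added is D-F.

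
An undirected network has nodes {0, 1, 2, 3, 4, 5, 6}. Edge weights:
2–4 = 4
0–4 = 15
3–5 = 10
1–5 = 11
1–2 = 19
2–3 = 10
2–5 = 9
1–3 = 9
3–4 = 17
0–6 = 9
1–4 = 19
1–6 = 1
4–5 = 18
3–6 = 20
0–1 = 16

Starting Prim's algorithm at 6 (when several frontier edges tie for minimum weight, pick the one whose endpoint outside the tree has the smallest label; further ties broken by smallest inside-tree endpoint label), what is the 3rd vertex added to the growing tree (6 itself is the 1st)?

Prim's algorithm from 6:
Step 1: cheapest edge leaving the tree is 1–6 (1); add 1.
Step 2: cheapest edge leaving the tree is 0–6 (9); add 0.
Step 3: cheapest edge leaving the tree is 1–3 (9); add 3.
Step 4: cheapest edge leaving the tree is 2–3 (10); add 2.
Step 5: cheapest edge leaving the tree is 2–4 (4); add 4.
Step 6: cheapest edge leaving the tree is 2–5 (9); add 5.
Vertex order: 6, 1, 0, 3, 2, 4, 5. The 3rd vertex is 0.

0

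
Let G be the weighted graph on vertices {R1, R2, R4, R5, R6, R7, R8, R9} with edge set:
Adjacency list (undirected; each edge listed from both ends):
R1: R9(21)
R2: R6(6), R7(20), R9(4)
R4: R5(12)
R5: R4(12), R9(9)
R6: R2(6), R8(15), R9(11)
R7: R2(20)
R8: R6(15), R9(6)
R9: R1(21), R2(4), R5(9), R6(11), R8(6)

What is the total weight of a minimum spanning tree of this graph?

78

Prim, starting at R5.
Step 1: cheapest edge leaving the tree is R5-R9 (9); add R9.
Step 2: cheapest edge leaving the tree is R2-R9 (4); add R2.
Step 3: cheapest edge leaving the tree is R2-R6 (6); add R6.
Step 4: cheapest edge leaving the tree is R8-R9 (6); add R8.
Step 5: cheapest edge leaving the tree is R4-R5 (12); add R4.
Step 6: cheapest edge leaving the tree is R2-R7 (20); add R7.
Step 7: cheapest edge leaving the tree is R1-R9 (21); add R1.
MST edges: R5-R9, R2-R9, R2-R6, R8-R9, R4-R5, R2-R7, R1-R9; total weight 9+4+6+6+12+20+21 = 78.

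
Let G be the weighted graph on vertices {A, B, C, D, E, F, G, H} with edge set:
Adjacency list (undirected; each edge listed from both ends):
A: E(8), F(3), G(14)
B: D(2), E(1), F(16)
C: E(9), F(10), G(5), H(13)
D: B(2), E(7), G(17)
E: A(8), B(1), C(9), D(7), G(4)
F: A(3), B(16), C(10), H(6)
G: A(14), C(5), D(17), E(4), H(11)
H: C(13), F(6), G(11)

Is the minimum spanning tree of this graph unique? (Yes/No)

Kruskal: consider edges lightest-first.
B—E (1): add — endpoints in different components.
B—D (2): add — endpoints in different components.
A—F (3): add — endpoints in different components.
E—G (4): add — endpoints in different components.
C—G (5): add — endpoints in different components.
F—H (6): add — endpoints in different components.
D—E (7): skip — D and E already connected.
A—E (8): add — endpoints in different components.
Every non-tree edge has weight strictly greater than the heaviest edge on the tree path between its endpoints, so the MST is unique.

Yes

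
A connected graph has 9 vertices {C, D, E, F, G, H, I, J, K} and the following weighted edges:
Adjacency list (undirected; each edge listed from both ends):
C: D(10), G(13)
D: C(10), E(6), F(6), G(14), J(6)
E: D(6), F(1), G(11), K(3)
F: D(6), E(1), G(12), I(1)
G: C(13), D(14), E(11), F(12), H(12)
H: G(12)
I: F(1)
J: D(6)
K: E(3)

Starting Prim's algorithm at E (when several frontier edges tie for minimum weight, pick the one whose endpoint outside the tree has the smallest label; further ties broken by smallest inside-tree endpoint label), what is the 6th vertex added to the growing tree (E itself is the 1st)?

Grow the tree from E using Prim:
Step 1: cheapest edge leaving the tree is E F (1); add F.
Step 2: cheapest edge leaving the tree is F I (1); add I.
Step 3: cheapest edge leaving the tree is E K (3); add K.
Step 4: cheapest edge leaving the tree is D E (6); add D.
Step 5: cheapest edge leaving the tree is D J (6); add J.
Step 6: cheapest edge leaving the tree is C D (10); add C.
Step 7: cheapest edge leaving the tree is E G (11); add G.
Step 8: cheapest edge leaving the tree is G H (12); add H.
Vertex order: E, F, I, K, D, J, C, G, H. The 6th vertex is J.

J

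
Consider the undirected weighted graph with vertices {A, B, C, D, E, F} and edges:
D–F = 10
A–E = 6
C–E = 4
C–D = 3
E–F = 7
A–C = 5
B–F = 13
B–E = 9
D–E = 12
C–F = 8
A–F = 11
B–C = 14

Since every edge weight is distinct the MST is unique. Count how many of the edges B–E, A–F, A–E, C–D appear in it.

Kruskal's algorithm — process edges by increasing weight (ties by edge label):
C–D (3): add — endpoints in different components.
C–E (4): add — endpoints in different components.
A–C (5): add — endpoints in different components.
A–E (6): skip — A and E already connected.
E–F (7): add — endpoints in different components.
C–F (8): skip — C and F already connected.
B–E (9): add — endpoints in different components.
MST edge set: {C–D, C–E, A–C, E–F, B–E}.
Of the listed edges, {B–E, C–D} are in the MST → 2.

2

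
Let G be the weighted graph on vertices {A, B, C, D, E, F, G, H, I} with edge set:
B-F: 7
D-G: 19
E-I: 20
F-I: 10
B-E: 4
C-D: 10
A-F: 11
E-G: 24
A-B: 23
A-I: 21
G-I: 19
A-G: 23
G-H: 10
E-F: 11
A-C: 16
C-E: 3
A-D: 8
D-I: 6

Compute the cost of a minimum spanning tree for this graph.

Prim's algorithm from D:
Step 1: cheapest edge leaving the tree is D-I (6); add I.
Step 2: cheapest edge leaving the tree is A-D (8); add A.
Step 3: cheapest edge leaving the tree is C-D (10); add C.
Step 4: cheapest edge leaving the tree is C-E (3); add E.
Step 5: cheapest edge leaving the tree is B-E (4); add B.
Step 6: cheapest edge leaving the tree is B-F (7); add F.
Step 7: cheapest edge leaving the tree is D-G (19); add G.
Step 8: cheapest edge leaving the tree is G-H (10); add H.
MST edges: D-I, A-D, C-D, C-E, B-E, B-F, D-G, G-H; total weight 6+8+10+3+4+7+19+10 = 67.

67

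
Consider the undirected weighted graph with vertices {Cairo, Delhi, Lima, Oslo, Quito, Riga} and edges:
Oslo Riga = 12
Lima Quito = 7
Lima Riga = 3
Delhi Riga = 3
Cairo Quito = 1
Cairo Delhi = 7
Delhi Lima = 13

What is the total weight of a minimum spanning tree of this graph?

26

Grow the tree from Delhi using Prim:
Step 1: cheapest edge leaving the tree is Delhi Riga (3); add Riga.
Step 2: cheapest edge leaving the tree is Lima Riga (3); add Lima.
Step 3: cheapest edge leaving the tree is Cairo Delhi (7); add Cairo.
Step 4: cheapest edge leaving the tree is Cairo Quito (1); add Quito.
Step 5: cheapest edge leaving the tree is Oslo Riga (12); add Oslo.
MST edges: Delhi Riga, Lima Riga, Cairo Delhi, Cairo Quito, Oslo Riga; total weight 3+3+7+1+12 = 26.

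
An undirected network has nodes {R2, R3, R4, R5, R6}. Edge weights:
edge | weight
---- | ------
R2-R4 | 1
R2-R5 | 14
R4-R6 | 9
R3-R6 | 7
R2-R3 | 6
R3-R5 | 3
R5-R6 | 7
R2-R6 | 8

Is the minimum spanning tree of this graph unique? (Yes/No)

Kruskal's algorithm — process edges by increasing weight (ties by edge label):
R2-R4 (1): add — endpoints in different components.
R3-R5 (3): add — endpoints in different components.
R2-R3 (6): add — endpoints in different components.
R3-R6 (7): add — endpoints in different components.
Non-tree edge R5-R6 has weight 7, equal to the heaviest edge on its tree cycle — swapping gives another MST of the same weight. Not unique.

No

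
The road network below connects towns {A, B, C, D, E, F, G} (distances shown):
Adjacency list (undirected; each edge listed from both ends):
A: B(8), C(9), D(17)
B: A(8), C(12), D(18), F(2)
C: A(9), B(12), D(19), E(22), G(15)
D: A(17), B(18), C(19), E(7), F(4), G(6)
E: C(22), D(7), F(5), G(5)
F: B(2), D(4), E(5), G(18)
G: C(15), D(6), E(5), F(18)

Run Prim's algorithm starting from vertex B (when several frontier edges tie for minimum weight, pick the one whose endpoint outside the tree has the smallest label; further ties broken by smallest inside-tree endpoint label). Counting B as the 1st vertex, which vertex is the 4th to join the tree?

Prim's algorithm from B:
Step 1: cheapest edge leaving the tree is B–F (2); add F.
Step 2: cheapest edge leaving the tree is D–F (4); add D.
Step 3: cheapest edge leaving the tree is E–F (5); add E.
Step 4: cheapest edge leaving the tree is E–G (5); add G.
Step 5: cheapest edge leaving the tree is A–B (8); add A.
Step 6: cheapest edge leaving the tree is A–C (9); add C.
Vertex order: B, F, D, E, G, A, C. The 4th vertex is E.

E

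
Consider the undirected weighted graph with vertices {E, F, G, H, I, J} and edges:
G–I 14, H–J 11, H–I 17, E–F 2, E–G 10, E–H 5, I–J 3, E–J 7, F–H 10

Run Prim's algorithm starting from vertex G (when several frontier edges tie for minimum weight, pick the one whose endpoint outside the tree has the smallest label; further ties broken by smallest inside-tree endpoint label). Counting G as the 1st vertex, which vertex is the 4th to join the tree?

Prim, starting at G.
Step 1: cheapest edge leaving the tree is E–G (10); add E.
Step 2: cheapest edge leaving the tree is E–F (2); add F.
Step 3: cheapest edge leaving the tree is E–H (5); add H.
Step 4: cheapest edge leaving the tree is E–J (7); add J.
Step 5: cheapest edge leaving the tree is I–J (3); add I.
Vertex order: G, E, F, H, J, I. The 4th vertex is H.

H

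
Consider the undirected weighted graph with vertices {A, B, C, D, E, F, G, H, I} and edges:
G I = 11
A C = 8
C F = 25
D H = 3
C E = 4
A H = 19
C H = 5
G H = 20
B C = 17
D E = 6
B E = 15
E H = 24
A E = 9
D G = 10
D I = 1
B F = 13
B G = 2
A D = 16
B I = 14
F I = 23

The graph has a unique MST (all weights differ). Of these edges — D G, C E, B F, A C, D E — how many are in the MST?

Kruskal's algorithm — process edges by increasing weight (ties by edge label):
D I (1): add — endpoints in different components.
B G (2): add — endpoints in different components.
D H (3): add — endpoints in different components.
C E (4): add — endpoints in different components.
C H (5): add — endpoints in different components.
D E (6): skip — D and E already connected.
A C (8): add — endpoints in different components.
A E (9): skip — A and E already connected.
D G (10): add — endpoints in different components.
G I (11): skip — G and I already connected.
B F (13): add — endpoints in different components.
MST edge set: {D I, B G, D H, C E, C H, A C, D G, B F}.
Of the listed edges, {D G, C E, B F, A C} are in the MST → 4.

4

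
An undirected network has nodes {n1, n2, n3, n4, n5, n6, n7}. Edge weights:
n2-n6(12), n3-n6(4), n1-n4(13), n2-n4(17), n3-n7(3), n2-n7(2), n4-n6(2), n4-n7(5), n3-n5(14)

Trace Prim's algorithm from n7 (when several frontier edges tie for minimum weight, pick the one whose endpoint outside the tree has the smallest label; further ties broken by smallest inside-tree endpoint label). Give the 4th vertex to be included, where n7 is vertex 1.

Prim, starting at n7.
Step 1: frontier [n2-n7 2, n3-n7 3, n4-n7 5] → take n2-n7 (2); add n2.
Step 2: frontier [n2-n6 12, n2-n4 17, n3-n7 3, n4-n7 5] → take n3-n7 (3); add n3.
Step 3: frontier [n2-n6 12, n2-n4 17, n3-n6 4, n3-n5 14, n4-n7 5] → take n3-n6 (4); add n6.
Step 4: frontier [n2-n4 17, n3-n5 14, n4-n6 2, n4-n7 5] → take n4-n6 (2); add n4.
Step 5: frontier [n3-n5 14, n1-n4 13] → take n1-n4 (13); add n1.
Step 6: frontier [n3-n5 14] → take n3-n5 (14); add n5.
Vertex order: n7, n2, n3, n6, n4, n1, n5. The 4th vertex is n6.

n6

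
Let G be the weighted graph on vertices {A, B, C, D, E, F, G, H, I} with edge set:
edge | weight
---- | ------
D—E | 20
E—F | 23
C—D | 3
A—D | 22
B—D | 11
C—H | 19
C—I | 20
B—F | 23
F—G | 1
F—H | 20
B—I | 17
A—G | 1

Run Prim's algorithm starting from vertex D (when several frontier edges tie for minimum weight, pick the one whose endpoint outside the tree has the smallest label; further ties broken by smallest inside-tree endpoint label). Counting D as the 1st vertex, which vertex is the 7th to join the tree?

F

Prim's algorithm from D:
Step 1: cheapest edge leaving the tree is C—D (3); add C.
Step 2: cheapest edge leaving the tree is B—D (11); add B.
Step 3: cheapest edge leaving the tree is B—I (17); add I.
Step 4: cheapest edge leaving the tree is C—H (19); add H.
Step 5: cheapest edge leaving the tree is D—E (20); add E.
Step 6: cheapest edge leaving the tree is F—H (20); add F.
Step 7: cheapest edge leaving the tree is F—G (1); add G.
Step 8: cheapest edge leaving the tree is A—G (1); add A.
Vertex order: D, C, B, I, H, E, F, G, A. The 7th vertex is F.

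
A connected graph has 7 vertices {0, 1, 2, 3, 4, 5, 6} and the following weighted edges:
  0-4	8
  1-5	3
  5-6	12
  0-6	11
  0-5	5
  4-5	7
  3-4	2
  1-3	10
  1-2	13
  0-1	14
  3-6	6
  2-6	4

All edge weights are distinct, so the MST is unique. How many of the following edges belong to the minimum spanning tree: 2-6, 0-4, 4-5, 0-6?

2

Kruskal's algorithm — process edges by increasing weight (ties by edge label):
3-4 (2): add. Components now {0} {1} {2} {3,4} {5} {6}
1-5 (3): add. Components now {0} {1,5} {2} {3,4} {6}
2-6 (4): add. Components now {0} {1,5} {2,6} {3,4}
0-5 (5): add. Components now {0,1,5} {2,6} {3,4}
3-6 (6): add. Components now {0,1,5} {2,3,4,6}
4-5 (7): add. Components now {0,1,2,3,4,5,6}
MST edge set: {3-4, 1-5, 2-6, 0-5, 3-6, 4-5}.
Of the listed edges, {2-6, 4-5} are in the MST → 2.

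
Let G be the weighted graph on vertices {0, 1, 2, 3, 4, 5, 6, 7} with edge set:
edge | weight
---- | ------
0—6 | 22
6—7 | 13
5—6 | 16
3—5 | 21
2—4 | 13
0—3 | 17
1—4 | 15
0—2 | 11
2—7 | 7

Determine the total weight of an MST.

Prim's algorithm from 0:
Step 1: frontier [0—2 11, 0—3 17, 0—6 22] → take 0—2 (11); add 2.
Step 2: frontier [0—3 17, 0—6 22, 2—7 7, 2—4 13] → take 2—7 (7); add 7.
Step 3: frontier [0—3 17, 0—6 22, 2—4 13, 6—7 13] → take 2—4 (13); add 4.
Step 4: frontier [0—3 17, 0—6 22, 1—4 15, 6—7 13] → take 6—7 (13); add 6.
Step 5: frontier [0—3 17, 1—4 15, 5—6 16] → take 1—4 (15); add 1.
Step 6: frontier [0—3 17, 5—6 16] → take 5—6 (16); add 5.
Step 7: frontier [0—3 17, 3—5 21] → take 0—3 (17); add 3.
MST edges: 0—2, 2—7, 2—4, 6—7, 1—4, 5—6, 0—3; total weight 11+7+13+13+15+16+17 = 92.

92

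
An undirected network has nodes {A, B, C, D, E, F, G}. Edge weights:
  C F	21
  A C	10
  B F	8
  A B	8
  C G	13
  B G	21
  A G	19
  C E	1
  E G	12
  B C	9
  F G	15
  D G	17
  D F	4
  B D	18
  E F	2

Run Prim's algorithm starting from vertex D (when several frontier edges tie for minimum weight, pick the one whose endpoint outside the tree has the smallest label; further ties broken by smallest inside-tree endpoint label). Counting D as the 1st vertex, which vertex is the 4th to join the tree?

Grow the tree from D using Prim:
Step 1: cheapest edge leaving the tree is D F (4); add F.
Step 2: cheapest edge leaving the tree is E F (2); add E.
Step 3: cheapest edge leaving the tree is C E (1); add C.
Step 4: cheapest edge leaving the tree is B F (8); add B.
Step 5: cheapest edge leaving the tree is A B (8); add A.
Step 6: cheapest edge leaving the tree is E G (12); add G.
Vertex order: D, F, E, C, B, A, G. The 4th vertex is C.

C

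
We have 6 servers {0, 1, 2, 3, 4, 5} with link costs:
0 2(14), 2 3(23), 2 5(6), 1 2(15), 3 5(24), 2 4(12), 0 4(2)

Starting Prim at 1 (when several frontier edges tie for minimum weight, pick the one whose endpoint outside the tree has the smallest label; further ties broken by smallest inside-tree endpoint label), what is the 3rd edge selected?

Prim's algorithm from 1:
Step 1: cheapest edge leaving the tree is 1 2 (15); add 2.
Step 2: cheapest edge leaving the tree is 2 5 (6); add 5.
Step 3: cheapest edge leaving the tree is 2 4 (12); add 4.
Step 4: cheapest edge leaving the tree is 0 4 (2); add 0.
Step 5: cheapest edge leaving the tree is 2 3 (23); add 3.
The 3rd edge added is 2 4.

2-4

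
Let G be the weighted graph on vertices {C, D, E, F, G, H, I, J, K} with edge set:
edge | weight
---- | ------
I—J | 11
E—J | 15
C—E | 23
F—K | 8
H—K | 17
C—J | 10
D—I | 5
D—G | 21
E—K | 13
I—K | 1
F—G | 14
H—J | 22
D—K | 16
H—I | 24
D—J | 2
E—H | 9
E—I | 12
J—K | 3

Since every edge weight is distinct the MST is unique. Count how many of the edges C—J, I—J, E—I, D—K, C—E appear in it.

Kruskal: consider edges lightest-first.
I—K (1): add — endpoints in different components.
D—J (2): add — endpoints in different components.
J—K (3): add — endpoints in different components.
D—I (5): skip — D and I already connected.
F—K (8): add — endpoints in different components.
E—H (9): add — endpoints in different components.
C—J (10): add — endpoints in different components.
I—J (11): skip — I and J already connected.
E—I (12): add — endpoints in different components.
E—K (13): skip — E and K already connected.
F—G (14): add — endpoints in different components.
MST edge set: {I—K, D—J, J—K, F—K, E—H, C—J, E—I, F—G}.
Of the listed edges, {C—J, E—I} are in the MST → 2.

2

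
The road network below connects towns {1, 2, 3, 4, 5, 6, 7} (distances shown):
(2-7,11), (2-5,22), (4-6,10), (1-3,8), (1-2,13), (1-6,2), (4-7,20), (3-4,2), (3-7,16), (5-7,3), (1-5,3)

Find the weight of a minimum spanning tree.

29

Prim's algorithm from 2:
Step 1: cheapest edge leaving the tree is 2-7 (11); add 7.
Step 2: cheapest edge leaving the tree is 5-7 (3); add 5.
Step 3: cheapest edge leaving the tree is 1-5 (3); add 1.
Step 4: cheapest edge leaving the tree is 1-6 (2); add 6.
Step 5: cheapest edge leaving the tree is 1-3 (8); add 3.
Step 6: cheapest edge leaving the tree is 3-4 (2); add 4.
MST edges: 2-7, 5-7, 1-5, 1-6, 1-3, 3-4; total weight 11+3+3+2+8+2 = 29.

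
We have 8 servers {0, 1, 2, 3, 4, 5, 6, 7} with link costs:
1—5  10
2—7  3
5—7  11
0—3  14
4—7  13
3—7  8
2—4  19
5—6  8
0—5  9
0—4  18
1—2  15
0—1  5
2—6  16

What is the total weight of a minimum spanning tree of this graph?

Kruskal's algorithm — process edges by increasing weight (ties by edge label):
2—7 (3): add — endpoints in different components.
0—1 (5): add — endpoints in different components.
3—7 (8): add — endpoints in different components.
5—6 (8): add — endpoints in different components.
0—5 (9): add — endpoints in different components.
1—5 (10): skip — 1 and 5 already connected.
5—7 (11): add — endpoints in different components.
4—7 (13): add — endpoints in different components.
MST edges: 2—7, 0—1, 3—7, 5—6, 0—5, 5—7, 4—7; total weight 3+5+8+8+9+11+13 = 57.

57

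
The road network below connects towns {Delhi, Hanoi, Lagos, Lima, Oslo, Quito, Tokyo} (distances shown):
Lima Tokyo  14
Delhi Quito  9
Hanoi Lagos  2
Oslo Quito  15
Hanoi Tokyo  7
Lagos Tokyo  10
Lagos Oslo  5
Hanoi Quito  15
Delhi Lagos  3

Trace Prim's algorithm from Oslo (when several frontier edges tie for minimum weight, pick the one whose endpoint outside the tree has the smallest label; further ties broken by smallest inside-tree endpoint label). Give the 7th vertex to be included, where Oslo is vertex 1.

Prim, starting at Oslo.
Step 1: cheapest edge leaving the tree is Lagos Oslo (5); add Lagos.
Step 2: cheapest edge leaving the tree is Hanoi Lagos (2); add Hanoi.
Step 3: cheapest edge leaving the tree is Delhi Lagos (3); add Delhi.
Step 4: cheapest edge leaving the tree is Hanoi Tokyo (7); add Tokyo.
Step 5: cheapest edge leaving the tree is Delhi Quito (9); add Quito.
Step 6: cheapest edge leaving the tree is Lima Tokyo (14); add Lima.
Vertex order: Oslo, Lagos, Hanoi, Delhi, Tokyo, Quito, Lima. The 7th vertex is Lima.

Lima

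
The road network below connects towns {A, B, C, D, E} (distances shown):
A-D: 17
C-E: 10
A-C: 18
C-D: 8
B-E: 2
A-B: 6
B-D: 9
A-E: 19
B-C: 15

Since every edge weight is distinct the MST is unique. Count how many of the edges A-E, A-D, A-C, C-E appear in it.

Kruskal's algorithm — process edges by increasing weight (ties by edge label):
B-E (2): add. Components now {A} {B,E} {C} {D}
A-B (6): add. Components now {A,B,E} {C} {D}
C-D (8): add. Components now {A,B,E} {C,D}
B-D (9): add. Components now {A,B,C,D,E}
MST edge set: {B-E, A-B, C-D, B-D}.
Of the listed edges, {} are in the MST → 0.

0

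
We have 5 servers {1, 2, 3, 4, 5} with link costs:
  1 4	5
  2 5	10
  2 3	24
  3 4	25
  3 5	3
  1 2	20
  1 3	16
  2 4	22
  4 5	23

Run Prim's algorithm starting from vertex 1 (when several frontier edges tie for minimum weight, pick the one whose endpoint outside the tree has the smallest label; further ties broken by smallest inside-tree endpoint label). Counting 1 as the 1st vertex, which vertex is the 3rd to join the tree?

3

Prim, starting at 1.
Step 1: cheapest edge leaving the tree is 1 4 (5); add 4.
Step 2: cheapest edge leaving the tree is 1 3 (16); add 3.
Step 3: cheapest edge leaving the tree is 3 5 (3); add 5.
Step 4: cheapest edge leaving the tree is 2 5 (10); add 2.
Vertex order: 1, 4, 3, 5, 2. The 3rd vertex is 3.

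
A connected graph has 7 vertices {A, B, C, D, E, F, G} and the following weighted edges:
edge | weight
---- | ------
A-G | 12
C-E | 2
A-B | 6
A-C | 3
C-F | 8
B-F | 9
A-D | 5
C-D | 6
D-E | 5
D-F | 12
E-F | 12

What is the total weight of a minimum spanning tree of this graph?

Sort edges by weight, then run Kruskal:
C-E (2): add. Components now {A} {B} {C,E} {D} {F} {G}
A-C (3): add. Components now {A,C,E} {B} {D} {F} {G}
A-D (5): add. Components now {A,C,D,E} {B} {F} {G}
D-E (5): skip — D and E already connected.
A-B (6): add. Components now {A,B,C,D,E} {F} {G}
C-D (6): skip — C and D already connected.
C-F (8): add. Components now {A,B,C,D,E,F} {G}
B-F (9): skip — B and F already connected.
A-G (12): add. Components now {A,B,C,D,E,F,G}
MST edges: C-E, A-C, A-D, A-B, C-F, A-G; total weight 2+3+5+6+8+12 = 36.

36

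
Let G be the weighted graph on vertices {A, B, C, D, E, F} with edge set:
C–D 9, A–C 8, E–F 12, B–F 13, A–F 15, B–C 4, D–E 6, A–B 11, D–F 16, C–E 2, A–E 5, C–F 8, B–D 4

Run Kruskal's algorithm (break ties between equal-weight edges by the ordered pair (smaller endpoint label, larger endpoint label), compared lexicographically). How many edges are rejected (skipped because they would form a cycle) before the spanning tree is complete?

2

Sort edges by weight, then run Kruskal:
C–E (2): add. Components now {A} {B} {C,E} {D} {F}
B–C (4): add. Components now {A} {B,C,E} {D} {F}
B–D (4): add. Components now {A} {B,C,D,E} {F}
A–E (5): add. Components now {A,B,C,D,E} {F}
D–E (6): skip — D and E already connected.
A–C (8): skip — A and C already connected.
C–F (8): add. Components now {A,B,C,D,E,F}
Edges rejected before the tree was complete: 2.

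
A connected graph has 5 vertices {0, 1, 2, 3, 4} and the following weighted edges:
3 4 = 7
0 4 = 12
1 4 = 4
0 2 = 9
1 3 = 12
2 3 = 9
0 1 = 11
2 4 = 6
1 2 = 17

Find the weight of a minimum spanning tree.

Kruskal's algorithm — process edges by increasing weight (ties by edge label):
1 4 (4): add. Components now {0} {1,4} {2} {3}
2 4 (6): add. Components now {0} {1,2,4} {3}
3 4 (7): add. Components now {0} {1,2,3,4}
0 2 (9): add. Components now {0,1,2,3,4}
MST edges: 1 4, 2 4, 3 4, 0 2; total weight 4+6+7+9 = 26.

26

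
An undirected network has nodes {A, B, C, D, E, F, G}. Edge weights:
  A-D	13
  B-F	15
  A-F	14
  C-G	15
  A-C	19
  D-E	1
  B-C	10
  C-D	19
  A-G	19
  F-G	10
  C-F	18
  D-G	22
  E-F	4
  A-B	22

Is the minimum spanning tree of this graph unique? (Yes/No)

Sort edges by weight, then run Kruskal:
D-E (1): add. Components now {A} {B} {C} {D,E} {F} {G}
E-F (4): add. Components now {A} {B} {C} {D,E,F} {G}
B-C (10): add. Components now {A} {B,C} {D,E,F} {G}
F-G (10): add. Components now {A} {B,C} {D,E,F,G}
A-D (13): add. Components now {A,D,E,F,G} {B,C}
A-F (14): skip — A and F already connected.
B-F (15): add. Components now {A,B,C,D,E,F,G}
Non-tree edge C-G has weight 15, equal to the heaviest edge on its tree cycle — swapping gives another MST of the same weight. Not unique.

No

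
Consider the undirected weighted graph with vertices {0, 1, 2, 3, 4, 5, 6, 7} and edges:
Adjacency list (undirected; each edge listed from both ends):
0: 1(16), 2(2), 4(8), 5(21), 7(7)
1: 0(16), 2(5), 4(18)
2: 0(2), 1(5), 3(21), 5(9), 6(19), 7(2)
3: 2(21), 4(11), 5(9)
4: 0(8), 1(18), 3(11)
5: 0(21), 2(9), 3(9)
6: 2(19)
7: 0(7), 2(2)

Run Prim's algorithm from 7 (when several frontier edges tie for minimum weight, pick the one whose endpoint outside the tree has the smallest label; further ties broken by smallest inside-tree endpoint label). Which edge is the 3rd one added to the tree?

1-2

Grow the tree from 7 using Prim:
Step 1: frontier [2 7 2, 0 7 7] → take 2 7 (2); add 2.
Step 2: frontier [0 2 2, 1 2 5, 2 5 9, 2 6 19, 2 3 21, 0 7 7] → take 0 2 (2); add 0.
Step 3: frontier [0 4 8, 0 1 16, 0 5 21, 1 2 5, 2 5 9, 2 6 19, 2 3 21] → take 1 2 (5); add 1.
Step 4: frontier [0 4 8, 0 5 21, 1 4 18, 2 5 9, 2 6 19, 2 3 21] → take 0 4 (8); add 4.
Step 5: frontier [0 5 21, 2 5 9, 2 6 19, 2 3 21, 3 4 11] → take 2 5 (9); add 5.
Step 6: frontier [2 6 19, 2 3 21, 3 4 11, 3 5 9] → take 3 5 (9); add 3.
Step 7: frontier [2 6 19] → take 2 6 (19); add 6.
The 3rd edge added is 1 2.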